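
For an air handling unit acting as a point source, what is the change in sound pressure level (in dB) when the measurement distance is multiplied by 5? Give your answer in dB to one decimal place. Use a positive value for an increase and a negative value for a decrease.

With spherical spreading the level changes by −20·log₁₀(r₂/r₁).
ΔL = −20·log₁₀(5) = -13.98 dB.

-14.0 dB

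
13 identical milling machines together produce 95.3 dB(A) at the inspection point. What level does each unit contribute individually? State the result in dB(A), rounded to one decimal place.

13 equal contributions raise the level by 10·log₁₀ 13 = 11.139 dB, so each unit alone gives 95.3 − 11.139.

84.2 dB(A)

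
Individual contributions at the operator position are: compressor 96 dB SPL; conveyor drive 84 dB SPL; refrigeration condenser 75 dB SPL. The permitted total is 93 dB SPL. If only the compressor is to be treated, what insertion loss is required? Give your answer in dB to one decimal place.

3.7 dB

Fixed contribution from the other sources: Σ 10^(L/10) = 10^(84/10) + 10^(75/10) = 2.828e+08 (84.51 dB SPL).
The limit corresponds to 10^(93/10) = 1.995e+09; subtracting the fixed part leaves 1.712e+09 for the compressor, i.e. 92.34 dB SPL.
So the compressor must be reduced from 96 to 92.34 dB SPL: IL = 3.66 dB.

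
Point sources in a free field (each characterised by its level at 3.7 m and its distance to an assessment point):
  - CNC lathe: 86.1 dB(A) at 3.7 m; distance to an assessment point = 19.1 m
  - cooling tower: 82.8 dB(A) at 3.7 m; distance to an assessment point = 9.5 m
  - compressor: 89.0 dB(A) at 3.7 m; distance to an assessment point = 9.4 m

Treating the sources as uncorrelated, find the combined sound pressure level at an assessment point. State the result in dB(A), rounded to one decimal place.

82.2 dB(A)

Apply inverse-square spreading to bring every level to the receiver, then sum 10^(L/10).
CNC lathe: 86.1 − 20·log₁₀(19.1/3.7) = 86.1 − 14.26 = 71.84 dB(A).
cooling tower: 82.8 − 20·log₁₀(9.5/3.7) = 82.8 − 8.19 = 74.61 dB(A).
compressor: 89.0 − 20·log₁₀(9.4/3.7) = 89.0 − 8.10 = 80.90 dB(A).
Σ 10^(L/10) = 1.673e+08 → L_total = 10·log₁₀(1.673e+08) = 82.23 dB(A).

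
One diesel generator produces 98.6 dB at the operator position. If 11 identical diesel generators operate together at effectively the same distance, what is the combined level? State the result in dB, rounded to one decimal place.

L_total = L₁ + 10·log₁₀ N for N identical incoherent sources.
L_total = 98.6 + 10·log₁₀(11) = 98.6 + 10.414 = 109.01 dB.

109.0 dB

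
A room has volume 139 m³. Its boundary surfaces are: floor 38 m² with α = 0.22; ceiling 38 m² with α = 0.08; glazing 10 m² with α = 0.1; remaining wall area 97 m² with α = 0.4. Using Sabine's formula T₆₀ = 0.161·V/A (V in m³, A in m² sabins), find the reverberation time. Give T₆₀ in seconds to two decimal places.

Total absorption A = 38·0.22 + 38·0.08 + 10·0.1 + 97·0.4 = 51.20 m² sabins.
T₆₀ = 0.161·V/A = 0.161·139/51.20 = 0.437 s.

0.44 s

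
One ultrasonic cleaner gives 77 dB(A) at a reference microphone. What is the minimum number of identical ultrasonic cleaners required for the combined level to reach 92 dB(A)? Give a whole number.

Need L₁ + 10·log₁₀ N ≥ 92, i.e. log₁₀ N ≥ 1.50.
N ≥ 10^(15.0/10) = 31.623, so N = 32.

32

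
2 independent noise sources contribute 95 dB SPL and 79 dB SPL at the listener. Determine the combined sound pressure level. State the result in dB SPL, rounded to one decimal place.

95.1 dB SPL

For uncorrelated sources the intensities add, so convert each level to linear form, sum, and take 10·log₁₀ of the total.
Σ 10^(L/10) = 10^(95/10) + 10^(79/10) = 3.242e+09.
L_total = 10·log₁₀(3.242e+09) = 95.11 dB SPL.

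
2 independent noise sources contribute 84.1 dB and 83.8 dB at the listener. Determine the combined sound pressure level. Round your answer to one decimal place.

87.0 dB

For uncorrelated sources the intensities add, so convert each level to linear form, sum, and take 10·log₁₀ of the total.
Σ 10^(L/10) = 10^(84.1/10) + 10^(83.8/10) = 4.969e+08.
L_total = 10·log₁₀(4.969e+08) = 86.96 dB.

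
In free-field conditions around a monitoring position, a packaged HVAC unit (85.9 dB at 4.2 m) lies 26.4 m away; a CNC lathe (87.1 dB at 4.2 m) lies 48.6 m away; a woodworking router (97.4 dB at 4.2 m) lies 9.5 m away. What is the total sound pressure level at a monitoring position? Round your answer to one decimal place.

Apply inverse-square spreading to bring every level to the receiver, then sum 10^(L/10).
packaged HVAC unit: 85.9 − 20·log₁₀(26.4/4.2) = 85.9 − 15.97 = 69.93 dB.
CNC lathe: 87.1 − 20·log₁₀(48.6/4.2) = 87.1 − 21.27 = 65.83 dB.
woodworking router: 97.4 − 20·log₁₀(9.5/4.2) = 97.4 − 7.09 = 90.31 dB.
Σ 10^(L/10) = 1.088e+09 → L_total = 10·log₁₀(1.088e+09) = 90.37 dB.

90.4 dB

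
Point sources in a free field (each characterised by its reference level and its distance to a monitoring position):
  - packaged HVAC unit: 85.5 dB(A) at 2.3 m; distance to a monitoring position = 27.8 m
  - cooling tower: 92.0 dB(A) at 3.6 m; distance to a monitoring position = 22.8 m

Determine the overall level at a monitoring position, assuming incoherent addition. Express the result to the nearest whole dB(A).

76 dB(A)

Propagate each source to the receiver with L = L_ref − 20·log₁₀(r/r_ref), then add intensities.
packaged HVAC unit: 85.5 − 20·log₁₀(27.8/2.3) = 85.5 − 21.65 = 63.85 dB(A).
cooling tower: 92.0 − 20·log₁₀(22.8/3.6) = 92.0 − 16.03 = 75.97 dB(A).
Σ 10^(L/10) = 4.194e+07 → L_total = 10·log₁₀(4.194e+07) = 76.23 dB(A).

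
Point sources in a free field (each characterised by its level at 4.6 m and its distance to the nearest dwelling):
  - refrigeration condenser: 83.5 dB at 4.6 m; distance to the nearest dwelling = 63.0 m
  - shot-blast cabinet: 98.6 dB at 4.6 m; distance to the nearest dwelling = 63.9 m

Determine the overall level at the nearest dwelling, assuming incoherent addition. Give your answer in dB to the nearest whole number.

Apply inverse-square spreading to bring every level to the receiver, then sum 10^(L/10).
refrigeration condenser: 83.5 − 20·log₁₀(63.0/4.6) = 83.5 − 22.73 = 60.77 dB.
shot-blast cabinet: 98.6 − 20·log₁₀(63.9/4.6) = 98.6 − 22.85 = 75.75 dB.
Σ 10^(L/10) = 3.874e+07 → L_total = 10·log₁₀(3.874e+07) = 75.88 dB.

76 dB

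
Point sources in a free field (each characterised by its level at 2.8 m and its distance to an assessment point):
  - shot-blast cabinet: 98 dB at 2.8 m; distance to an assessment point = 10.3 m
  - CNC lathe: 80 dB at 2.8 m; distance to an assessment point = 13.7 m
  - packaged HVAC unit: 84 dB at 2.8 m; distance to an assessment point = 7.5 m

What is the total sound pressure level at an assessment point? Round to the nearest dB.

Propagate each source to the receiver with L = L_ref − 20·log₁₀(r/r_ref), then add intensities.
shot-blast cabinet: 98 − 20·log₁₀(10.3/2.8) = 98 − 11.31 = 86.69 dB.
CNC lathe: 80 − 20·log₁₀(13.7/2.8) = 80 − 13.79 = 66.21 dB.
packaged HVAC unit: 84 − 20·log₁₀(7.5/2.8) = 84 − 8.56 = 75.44 dB.
Σ 10^(L/10) = 5.055e+08 → L_total = 10·log₁₀(5.055e+08) = 87.04 dB.

87 dB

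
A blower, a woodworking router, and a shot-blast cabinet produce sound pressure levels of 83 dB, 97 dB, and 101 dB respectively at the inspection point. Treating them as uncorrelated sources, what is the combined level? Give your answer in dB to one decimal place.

Incoherent sources combine by intensity addition: L_total = 10·log₁₀(Σ 10^(L_i/10)).
Σ 10^(L/10) = 10^(83/10) + 10^(97/10) + 10^(101/10) = 1.780e+10.
L_total = 10·log₁₀(1.780e+10) = 102.50 dB.

102.5 dB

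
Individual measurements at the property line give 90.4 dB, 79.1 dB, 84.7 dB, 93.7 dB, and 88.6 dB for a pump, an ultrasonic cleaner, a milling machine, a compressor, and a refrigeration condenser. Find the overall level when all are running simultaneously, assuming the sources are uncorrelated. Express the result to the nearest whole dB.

For uncorrelated sources the intensities add, so convert each level to linear form, sum, and take 10·log₁₀ of the total.
Σ 10^(L/10) = 10^(90.4/10) + 10^(79.1/10) + 10^(84.7/10) + 10^(93.7/10) + 10^(88.6/10) = 4.542e+09.
L_total = 10·log₁₀(4.542e+09) = 96.57 dB.

97 dB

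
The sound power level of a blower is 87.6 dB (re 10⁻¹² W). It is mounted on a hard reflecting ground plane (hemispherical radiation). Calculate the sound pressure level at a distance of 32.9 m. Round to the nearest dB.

The power spreads over a hemisphere of area 2π·r², so L_p = L_w − 10·log₁₀(2π·r²).
2π·r² = 6801 m², 10·log₁₀ of that is 38.326 dB.
L_p = 87.6 − 38.326 = 49.27 dB.

49 dB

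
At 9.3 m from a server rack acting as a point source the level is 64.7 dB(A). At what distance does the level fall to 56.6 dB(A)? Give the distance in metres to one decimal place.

23.6 m

Point-source spreading drops the level by 20·log₁₀(r₂/r₁); inverting, r₂/r₁ = 10^(ΔL/20).
r₂ = 9.3·10^((64.7−56.6)/20) = 9.3·10^(8.1/20) = 23.63 m.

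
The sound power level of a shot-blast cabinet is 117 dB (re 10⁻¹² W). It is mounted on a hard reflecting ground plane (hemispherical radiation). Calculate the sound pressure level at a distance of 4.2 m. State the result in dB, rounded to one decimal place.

L_p = L_w − 10·log₁₀(2π·r²) with r = 4.2 m.
2π·r² = 110.8 m², 10·log₁₀ of that is 20.447 dB.
L_p = 117 − 20.447 = 96.55 dB.

96.6 dB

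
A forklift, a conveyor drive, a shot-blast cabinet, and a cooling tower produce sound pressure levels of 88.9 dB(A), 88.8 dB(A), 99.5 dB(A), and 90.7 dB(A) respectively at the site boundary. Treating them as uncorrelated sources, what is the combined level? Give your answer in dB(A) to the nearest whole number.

Incoherent sources combine by intensity addition: L_total = 10·log₁₀(Σ 10^(L_i/10)).
Σ 10^(L/10) = 10^(88.9/10) + 10^(88.8/10) + 10^(99.5/10) + 10^(90.7/10) = 1.162e+10.
L_total = 10·log₁₀(1.162e+10) = 100.65 dB(A).

101 dB(A)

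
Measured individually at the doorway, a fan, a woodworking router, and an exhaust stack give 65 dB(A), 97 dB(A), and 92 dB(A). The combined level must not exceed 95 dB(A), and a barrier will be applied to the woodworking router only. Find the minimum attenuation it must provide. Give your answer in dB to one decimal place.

The untreated sources together contribute 10^(65/10) + 10^(92/10) = 1.588e+09, i.e. 92.01 dB(A).
To meet 95 dB(A) overall, the treated woodworking router may contribute at most 10^(95/10) − 1.588e+09 = 1.574e+09, i.e. 91.97 dB(A).
Required insertion loss = 97 − 91.97 = 5.03 dB.

5.0 dB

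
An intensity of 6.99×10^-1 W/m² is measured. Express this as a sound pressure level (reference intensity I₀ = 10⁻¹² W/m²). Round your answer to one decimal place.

I/I₀ = 6.99×10^-1/10⁻¹² = 6.99×10^11, and L = 10·log₁₀(I/I₀).
L = 10·(0.8445 + 11) = 118.44 dB.

118.4 dB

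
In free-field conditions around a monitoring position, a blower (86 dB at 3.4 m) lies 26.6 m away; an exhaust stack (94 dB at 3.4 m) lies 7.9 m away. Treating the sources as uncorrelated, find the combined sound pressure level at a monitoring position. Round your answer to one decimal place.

Apply inverse-square spreading to bring every level to the receiver, then sum 10^(L/10).
blower: 86 − 20·log₁₀(26.6/3.4) = 86 − 17.87 = 68.13 dB.
exhaust stack: 94 − 20·log₁₀(7.9/3.4) = 94 − 7.32 = 86.68 dB.
Σ 10^(L/10) = 4.718e+08 → L_total = 10·log₁₀(4.718e+08) = 86.74 dB.

86.7 dB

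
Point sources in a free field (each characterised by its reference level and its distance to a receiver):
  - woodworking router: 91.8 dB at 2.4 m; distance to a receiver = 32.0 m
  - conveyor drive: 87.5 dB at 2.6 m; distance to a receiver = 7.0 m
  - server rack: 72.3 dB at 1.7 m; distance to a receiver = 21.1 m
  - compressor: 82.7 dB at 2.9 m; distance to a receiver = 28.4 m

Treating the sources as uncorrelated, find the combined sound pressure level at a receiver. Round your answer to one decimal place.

First find each source's level at the receiver (point-source: −20·log₁₀(r/r_ref)), then combine on an intensity basis.
woodworking router: 91.8 − 20·log₁₀(32.0/2.4) = 91.8 − 22.50 = 69.30 dB.
conveyor drive: 87.5 − 20·log₁₀(7.0/2.6) = 87.5 − 8.60 = 78.90 dB.
server rack: 72.3 − 20·log₁₀(21.1/1.7) = 72.3 − 21.88 = 50.42 dB.
compressor: 82.7 − 20·log₁₀(28.4/2.9) = 82.7 − 19.82 = 62.88 dB.
Σ 10^(L/10) = 8.815e+07 → L_total = 10·log₁₀(8.815e+07) = 79.45 dB.

79.5 dB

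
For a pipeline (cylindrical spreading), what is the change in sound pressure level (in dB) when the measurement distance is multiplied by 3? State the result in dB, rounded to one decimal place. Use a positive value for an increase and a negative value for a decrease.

With cylindrical spreading the level changes by −10·log₁₀(r₂/r₁).
ΔL = −10·log₁₀(3) = -4.77 dB.

-4.8 dB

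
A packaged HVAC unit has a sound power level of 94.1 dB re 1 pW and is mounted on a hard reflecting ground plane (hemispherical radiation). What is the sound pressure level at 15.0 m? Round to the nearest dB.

The power spreads over a hemisphere of area 2π·r², so L_p = L_w − 10·log₁₀(2π·r²).
2π·r² = 1414 m², 10·log₁₀ of that is 31.504 dB.
L_p = 94.1 − 31.504 = 62.60 dB.

63 dB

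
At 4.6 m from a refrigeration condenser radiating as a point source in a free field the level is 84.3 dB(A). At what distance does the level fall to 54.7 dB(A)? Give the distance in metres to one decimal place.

The 29.6 dB drop corresponds to a distance ratio of 10^(29.6/20) for a point source.
r₂ = 4.6·10^((84.3−54.7)/20) = 4.6·10^(29.6/20) = 138.92 m.

138.9 m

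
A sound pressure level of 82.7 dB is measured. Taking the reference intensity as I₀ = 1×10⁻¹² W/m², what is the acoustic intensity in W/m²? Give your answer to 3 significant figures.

I = I₀·10^(L/10) = 10⁻¹² × 10^(82.7/10) = 10^(-3.730).

0.000186 W/m²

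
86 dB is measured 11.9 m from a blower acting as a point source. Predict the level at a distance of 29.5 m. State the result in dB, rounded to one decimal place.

For a point source, L₂ = L₁ − 20·log₁₀(r₂/r₁).
L₂ = 86 − 20·log₁₀(29.5/11.9) = 86 − 7.886 = 78.11 dB.

78.1 dB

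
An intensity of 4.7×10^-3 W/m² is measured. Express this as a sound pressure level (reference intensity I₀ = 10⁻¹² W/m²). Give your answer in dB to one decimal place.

96.7 dB

L = 10·log₁₀(I/I₀) = 10·log₁₀(4.7×10^-3/10⁻¹²) = 10·log₁₀(4.7×10^9).
L = 10·(0.6721 + 9) = 96.72 dB.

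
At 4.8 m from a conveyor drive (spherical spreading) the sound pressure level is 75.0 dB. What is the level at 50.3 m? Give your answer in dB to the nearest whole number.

55 dB

Spherical spreading from a point source gives a 20·log₁₀(r₂/r₁) drop.
L₂ = 75.0 − 20·log₁₀(50.3/4.8) = 75.0 − 20.407 = 54.59 dB.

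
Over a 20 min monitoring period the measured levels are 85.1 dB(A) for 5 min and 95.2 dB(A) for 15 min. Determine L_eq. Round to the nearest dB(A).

L_eq = 10·log₁₀[(1/T)·Σ tᵢ·10^(Lᵢ/10)] with T = 20 min.
Σ tᵢ·10^(Lᵢ/10) = 5·10^(85.1/10) + 15·10^(95.2/10) = 5.129e+10.
L_eq = 10·log₁₀(5.129e+10/20) = 94.09 dB(A).

94 dB(A)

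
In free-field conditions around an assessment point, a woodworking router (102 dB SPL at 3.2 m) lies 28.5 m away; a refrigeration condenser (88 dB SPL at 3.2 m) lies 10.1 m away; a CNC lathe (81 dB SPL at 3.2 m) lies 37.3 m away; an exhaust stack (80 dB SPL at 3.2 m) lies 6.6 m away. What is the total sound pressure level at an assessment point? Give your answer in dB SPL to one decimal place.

84.6 dB SPL

Apply inverse-square spreading to bring every level to the receiver, then sum 10^(L/10).
woodworking router: 102 − 20·log₁₀(28.5/3.2) = 102 − 18.99 = 83.01 dB SPL.
refrigeration condenser: 88 − 20·log₁₀(10.1/3.2) = 88 − 9.98 = 78.02 dB SPL.
CNC lathe: 81 − 20·log₁₀(37.3/3.2) = 81 − 21.33 = 59.67 dB SPL.
exhaust stack: 80 − 20·log₁₀(6.6/3.2) = 80 − 6.29 = 73.71 dB SPL.
Σ 10^(L/10) = 2.876e+08 → L_total = 10·log₁₀(2.876e+08) = 84.59 dB SPL.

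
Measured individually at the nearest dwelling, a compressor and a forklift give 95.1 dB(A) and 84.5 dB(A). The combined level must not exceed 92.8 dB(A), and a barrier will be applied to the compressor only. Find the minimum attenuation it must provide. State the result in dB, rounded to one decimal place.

3.0 dB

Fixed contribution from the other source: Σ 10^(L/10) = 10^(84.5/10) = 2.818e+08 (84.50 dB(A)).
The limit corresponds to 10^(92.8/10) = 1.905e+09; subtracting the fixed part leaves 1.624e+09 for the compressor, i.e. 92.10 dB(A).
So the compressor must be reduced from 95.1 to 92.10 dB(A): IL = 3.00 dB.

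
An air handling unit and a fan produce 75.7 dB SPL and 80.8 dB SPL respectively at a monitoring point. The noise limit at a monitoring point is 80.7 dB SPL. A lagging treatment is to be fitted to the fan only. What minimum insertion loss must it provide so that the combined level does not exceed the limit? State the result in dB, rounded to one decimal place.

1.8 dB

Fixed contribution from the other source: Σ 10^(L/10) = 10^(75.7/10) = 3.715e+07 (75.70 dB SPL).
The limit corresponds to 10^(80.7/10) = 1.175e+08; subtracting the fixed part leaves 8.034e+07 for the fan, i.e. 79.05 dB SPL.
Required insertion loss = 80.8 − 79.05 = 1.75 dB.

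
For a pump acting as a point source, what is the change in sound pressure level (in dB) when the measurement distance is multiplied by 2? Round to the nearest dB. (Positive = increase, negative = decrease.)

-6 dB

Point-source spreading: ΔL = −20·log₁₀(r₂/r₁).
ΔL = −20·log₁₀(2) = -6.02 dB.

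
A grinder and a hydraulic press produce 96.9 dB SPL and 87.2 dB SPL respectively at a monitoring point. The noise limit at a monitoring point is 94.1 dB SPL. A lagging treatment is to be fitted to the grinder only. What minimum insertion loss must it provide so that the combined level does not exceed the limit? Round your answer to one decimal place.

Fixed contribution from the other source: Σ 10^(L/10) = 10^(87.2/10) = 5.248e+08 (87.20 dB SPL).
The limit corresponds to 10^(94.1/10) = 2.570e+09; subtracting the fixed part leaves 2.046e+09 for the grinder, i.e. 93.11 dB SPL.
Required insertion loss = 96.9 − 93.11 = 3.79 dB.

3.8 dB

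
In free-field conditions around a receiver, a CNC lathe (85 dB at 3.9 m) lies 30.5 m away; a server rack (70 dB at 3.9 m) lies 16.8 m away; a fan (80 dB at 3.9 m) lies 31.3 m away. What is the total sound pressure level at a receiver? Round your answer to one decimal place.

First find each source's level at the receiver (point-source: −20·log₁₀(r/r_ref)), then combine on an intensity basis.
CNC lathe: 85 − 20·log₁₀(30.5/3.9) = 85 − 17.86 = 67.14 dB.
server rack: 70 − 20·log₁₀(16.8/3.9) = 70 − 12.68 = 57.32 dB.
fan: 80 − 20·log₁₀(31.3/3.9) = 80 − 18.09 = 61.91 dB.
Σ 10^(L/10) = 7.262e+06 → L_total = 10·log₁₀(7.262e+06) = 68.61 dB.

68.6 dB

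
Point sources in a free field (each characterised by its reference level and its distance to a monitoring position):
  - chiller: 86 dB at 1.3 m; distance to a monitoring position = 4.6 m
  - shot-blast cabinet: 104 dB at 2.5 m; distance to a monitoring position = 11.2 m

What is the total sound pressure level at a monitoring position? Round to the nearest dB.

First find each source's level at the receiver (point-source: −20·log₁₀(r/r_ref)), then combine on an intensity basis.
chiller: 86 − 20·log₁₀(4.6/1.3) = 86 − 10.98 = 75.02 dB.
shot-blast cabinet: 104 − 20·log₁₀(11.2/2.5) = 104 − 13.03 = 90.97 dB.
Σ 10^(L/10) = 1.283e+09 → L_total = 10·log₁₀(1.283e+09) = 91.08 dB.

91 dB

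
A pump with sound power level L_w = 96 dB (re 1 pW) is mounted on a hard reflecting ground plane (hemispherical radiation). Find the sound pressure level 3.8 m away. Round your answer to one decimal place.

76.4 dB

The power spreads over a hemisphere of area 2π·r², so L_p = L_w − 10·log₁₀(2π·r²).
2π·r² = 90.73 m², 10·log₁₀ of that is 19.577 dB.
L_p = 96 − 19.577 = 76.42 dB.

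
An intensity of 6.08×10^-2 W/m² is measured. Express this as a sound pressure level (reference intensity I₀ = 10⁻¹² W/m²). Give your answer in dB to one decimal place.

107.8 dB

Dividing by I₀ shifts the exponent by 12: I/I₀ = 6.08×10^10.
L = 10·(0.7839 + 10) = 107.84 dB.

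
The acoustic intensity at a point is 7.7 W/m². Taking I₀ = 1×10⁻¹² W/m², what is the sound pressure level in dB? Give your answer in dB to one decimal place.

128.9 dB

I/I₀ = 7.7/10⁻¹² = 7.7×10^12, and L = 10·log₁₀(I/I₀).
L = 10·(0.8865 + 12) = 128.86 dB.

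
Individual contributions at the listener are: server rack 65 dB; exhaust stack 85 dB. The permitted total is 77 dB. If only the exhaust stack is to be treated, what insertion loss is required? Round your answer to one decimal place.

8.3 dB

Everything except the exhaust stack sums to 10^(65/10) = 3.162e+06 in linear terms, 65.00 dB.
To meet 77 dB overall, the treated exhaust stack may contribute at most 10^(77/10) − 3.162e+06 = 4.696e+07, i.e. 76.72 dB.
So the exhaust stack must be reduced from 85 to 76.72 dB: IL = 8.28 dB.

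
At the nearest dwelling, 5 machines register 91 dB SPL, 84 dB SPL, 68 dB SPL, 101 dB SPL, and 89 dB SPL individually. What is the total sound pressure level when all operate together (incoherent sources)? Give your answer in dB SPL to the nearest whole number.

102 dB SPL

Incoherent sources combine by intensity addition: L_total = 10·log₁₀(Σ 10^(L_i/10)).
Σ 10^(L/10) = 10^(91/10) + 10^(84/10) + 10^(68/10) + 10^(101/10) + 10^(89/10) = 1.490e+10.
L_total = 10·log₁₀(1.490e+10) = 101.73 dB SPL.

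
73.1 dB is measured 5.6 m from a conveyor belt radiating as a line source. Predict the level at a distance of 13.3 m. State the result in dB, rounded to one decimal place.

69.3 dB

Cylindrical spreading from a line source gives a 10·log₁₀(r₂/r₁) drop.
L₂ = 73.1 − 10·log₁₀(13.3/5.6) = 73.1 − 3.757 = 69.34 dB.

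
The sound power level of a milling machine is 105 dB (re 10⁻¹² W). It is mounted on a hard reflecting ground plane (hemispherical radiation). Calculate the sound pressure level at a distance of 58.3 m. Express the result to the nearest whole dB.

L_p = L_w − 10·log₁₀(2π·r²) with r = 58.3 m.
2π·r² = 2.136e+04 m², 10·log₁₀ of that is 43.295 dB.
L_p = 105 − 43.295 = 61.70 dB.

62 dB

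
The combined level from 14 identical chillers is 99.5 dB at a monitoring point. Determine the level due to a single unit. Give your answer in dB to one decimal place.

88.0 dB

14 equal contributions raise the level by 10·log₁₀ 14 = 11.461 dB, so each unit alone gives 99.5 − 11.461.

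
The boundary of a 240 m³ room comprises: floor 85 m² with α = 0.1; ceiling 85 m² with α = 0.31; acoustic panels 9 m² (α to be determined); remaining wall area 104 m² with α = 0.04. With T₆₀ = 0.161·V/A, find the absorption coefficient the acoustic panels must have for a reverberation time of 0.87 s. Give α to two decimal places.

Required total absorption A = 0.161·240/0.87 = 44.41 m².
Absorption from the other surfaces = 85·0.1 + 85·0.31 + 104·0.04 = 39.01 m², so the acoustic panels must supply 5.40 m² over 9 m².
α = 5.40/9 = 0.600.

0.60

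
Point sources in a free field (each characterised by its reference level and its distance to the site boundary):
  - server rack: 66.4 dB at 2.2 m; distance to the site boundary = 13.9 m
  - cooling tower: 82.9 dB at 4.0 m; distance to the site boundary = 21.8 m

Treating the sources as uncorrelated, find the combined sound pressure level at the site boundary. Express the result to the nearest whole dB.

68 dB

Propagate each source to the receiver with L = L_ref − 20·log₁₀(r/r_ref), then add intensities.
server rack: 66.4 − 20·log₁₀(13.9/2.2) = 66.4 − 16.01 = 50.39 dB.
cooling tower: 82.9 − 20·log₁₀(21.8/4.0) = 82.9 − 14.73 = 68.17 dB.
Σ 10^(L/10) = 6.674e+06 → L_total = 10·log₁₀(6.674e+06) = 68.24 dB.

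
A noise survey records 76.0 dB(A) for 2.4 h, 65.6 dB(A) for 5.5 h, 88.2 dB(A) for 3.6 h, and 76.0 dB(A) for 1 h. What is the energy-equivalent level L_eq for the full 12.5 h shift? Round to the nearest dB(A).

The energy average is taken in the linear domain: L_eq = 10·log₁₀[(Σ tᵢ·10^(Lᵢ/10))/T], T = 12.5 h.
Σ tᵢ·10^(Lᵢ/10) = 2.4·10^(76.0/10) + 5.5·10^(65.6/10) + 3.6·10^(88.2/10) + 1·10^(76.0/10) = 2.534e+09.
L_eq = 10·log₁₀(2.534e+09/12.5) = 83.07 dB(A).

83 dB(A)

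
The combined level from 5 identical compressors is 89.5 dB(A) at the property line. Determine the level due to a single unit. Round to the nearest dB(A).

83 dB(A)

5 equal contributions raise the level by 10·log₁₀ 5 = 6.990 dB, so each unit alone gives 89.5 − 6.990.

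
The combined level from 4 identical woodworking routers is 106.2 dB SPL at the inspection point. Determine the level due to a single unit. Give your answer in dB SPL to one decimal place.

Dividing the total intensity by 4 lowers the level by 10·log₁₀ 4 = 6.021 dB: L₁ = 106.2 − 6.021.

100.2 dB SPL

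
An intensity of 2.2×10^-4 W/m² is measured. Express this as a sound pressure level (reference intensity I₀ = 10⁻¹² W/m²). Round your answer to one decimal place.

L = 10·log₁₀(I/I₀) = 10·log₁₀(2.2×10^-4/10⁻¹²) = 10·log₁₀(2.2×10^8).
L = 10·(0.3424 + 8) = 83.42 dB.

83.4 dB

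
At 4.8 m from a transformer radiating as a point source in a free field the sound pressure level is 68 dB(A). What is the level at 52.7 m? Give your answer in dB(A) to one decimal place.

For a point source, L₂ = L₁ − 20·log₁₀(r₂/r₁).
L₂ = 68 − 20·log₁₀(52.7/4.8) = 68 − 20.811 = 47.19 dB(A).

47.2 dB(A)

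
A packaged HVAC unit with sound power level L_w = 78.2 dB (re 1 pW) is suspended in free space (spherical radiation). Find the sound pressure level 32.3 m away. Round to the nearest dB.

37 dB

Free-field spherical radiation: L_p = L_w − 10·log₁₀(4π·r²), r = 32.3 m.
4π·r² = 1.311e+04 m², 10·log₁₀ of that is 41.176 dB.
L_p = 78.2 − 41.176 = 37.02 dB.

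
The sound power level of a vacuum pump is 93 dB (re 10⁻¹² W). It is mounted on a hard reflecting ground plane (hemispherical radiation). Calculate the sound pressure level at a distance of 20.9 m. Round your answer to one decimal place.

58.6 dB

L_p = L_w − 10·log₁₀(2π·r²) with r = 20.9 m.
2π·r² = 2745 m², 10·log₁₀ of that is 34.385 dB.
L_p = 93 − 34.385 = 58.62 dB.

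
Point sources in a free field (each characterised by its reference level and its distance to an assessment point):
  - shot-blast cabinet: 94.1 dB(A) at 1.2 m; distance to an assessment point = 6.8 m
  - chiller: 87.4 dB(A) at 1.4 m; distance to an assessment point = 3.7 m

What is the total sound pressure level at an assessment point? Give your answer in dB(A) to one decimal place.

First find each source's level at the receiver (point-source: −20·log₁₀(r/r_ref)), then combine on an intensity basis.
shot-blast cabinet: 94.1 − 20·log₁₀(6.8/1.2) = 94.1 − 15.07 = 79.03 dB(A).
chiller: 87.4 − 20·log₁₀(3.7/1.4) = 87.4 − 8.44 = 78.96 dB(A).
Σ 10^(L/10) = 1.587e+08 → L_total = 10·log₁₀(1.587e+08) = 82.01 dB(A).

82.0 dB(A)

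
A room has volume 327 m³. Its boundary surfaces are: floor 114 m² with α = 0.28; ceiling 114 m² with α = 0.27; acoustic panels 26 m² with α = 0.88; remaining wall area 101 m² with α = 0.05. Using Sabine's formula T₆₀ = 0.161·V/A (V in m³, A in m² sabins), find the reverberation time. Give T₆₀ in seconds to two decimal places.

0.58 s

A = Σ Sᵢαᵢ = 114·0.28 + 114·0.27 + 26·0.88 + 101·0.05 = 90.63 m².
T₆₀ = 0.161·V/A = 0.161·327/90.63 = 0.581 s.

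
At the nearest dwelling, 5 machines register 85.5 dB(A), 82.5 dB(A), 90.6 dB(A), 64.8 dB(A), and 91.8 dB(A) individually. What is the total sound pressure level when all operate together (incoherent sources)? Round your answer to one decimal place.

Incoherent sources combine by intensity addition: L_total = 10·log₁₀(Σ 10^(L_i/10)).
Σ 10^(L/10) = 10^(85.5/10) + 10^(82.5/10) + 10^(90.6/10) + 10^(64.8/10) + 10^(91.8/10) = 3.197e+09.
L_total = 10·log₁₀(3.197e+09) = 95.05 dB(A).

95.0 dB(A)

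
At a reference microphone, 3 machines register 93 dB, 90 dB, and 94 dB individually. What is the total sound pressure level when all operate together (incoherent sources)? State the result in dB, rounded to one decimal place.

97.4 dB

For uncorrelated sources the intensities add, so convert each level to linear form, sum, and take 10·log₁₀ of the total.
Σ 10^(L/10) = 10^(93/10) + 10^(90/10) + 10^(94/10) = 5.507e+09.
L_total = 10·log₁₀(5.507e+09) = 97.41 dB.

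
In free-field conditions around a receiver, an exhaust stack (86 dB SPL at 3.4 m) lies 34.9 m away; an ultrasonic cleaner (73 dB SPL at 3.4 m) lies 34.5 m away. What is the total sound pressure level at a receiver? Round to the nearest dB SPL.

First find each source's level at the receiver (point-source: −20·log₁₀(r/r_ref)), then combine on an intensity basis.
exhaust stack: 86 − 20·log₁₀(34.9/3.4) = 86 − 20.23 = 65.77 dB SPL.
ultrasonic cleaner: 73 − 20·log₁₀(34.5/3.4) = 73 − 20.13 = 52.87 dB SPL.
Σ 10^(L/10) = 3.972e+06 → L_total = 10·log₁₀(3.972e+06) = 65.99 dB SPL.

66 dB SPL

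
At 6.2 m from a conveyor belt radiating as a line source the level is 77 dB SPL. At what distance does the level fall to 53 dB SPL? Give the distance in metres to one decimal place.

Line-source spreading drops the level by 10·log₁₀(r₂/r₁); inverting, r₂/r₁ = 10^(ΔL/10).
r₂ = 6.2·10^((77−53)/10) = 6.2·10^(24.0/10) = 1557.37 m.

1557.4 m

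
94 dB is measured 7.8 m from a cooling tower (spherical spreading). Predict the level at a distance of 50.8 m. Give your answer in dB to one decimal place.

77.7 dB

For a point source, L₂ = L₁ − 20·log₁₀(r₂/r₁).
L₂ = 94 − 20·log₁₀(50.8/7.8) = 94 − 16.275 = 77.72 dB.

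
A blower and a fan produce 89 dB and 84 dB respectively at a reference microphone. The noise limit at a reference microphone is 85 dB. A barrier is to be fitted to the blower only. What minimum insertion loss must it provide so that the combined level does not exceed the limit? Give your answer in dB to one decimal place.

10.9 dB

The untreated sources together contribute 10^(84/10) = 2.512e+08, i.e. 84.00 dB.
To meet 85 dB overall, the treated blower may contribute at most 10^(85/10) − 2.512e+08 = 6.504e+07, i.e. 78.13 dB.
Required insertion loss = 89 − 78.13 = 10.87 dB.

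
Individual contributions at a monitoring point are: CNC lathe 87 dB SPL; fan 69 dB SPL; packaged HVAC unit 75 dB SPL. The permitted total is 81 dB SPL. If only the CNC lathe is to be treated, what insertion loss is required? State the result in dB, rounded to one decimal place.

Everything except the CNC lathe sums to 10^(69/10) + 10^(75/10) = 3.957e+07 in linear terms, 75.97 dB SPL.
To meet 81 dB SPL overall, the treated CNC lathe may contribute at most 10^(81/10) − 3.957e+07 = 8.633e+07, i.e. 79.36 dB SPL.
So the CNC lathe must be reduced from 87 to 79.36 dB SPL: IL = 7.64 dB.

7.6 dB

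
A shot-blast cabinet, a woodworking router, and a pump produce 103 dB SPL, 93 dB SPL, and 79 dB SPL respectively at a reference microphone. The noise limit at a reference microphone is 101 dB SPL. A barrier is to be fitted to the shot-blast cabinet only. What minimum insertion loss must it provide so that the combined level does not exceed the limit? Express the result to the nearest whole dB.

3 dB

The untreated sources together contribute 10^(93/10) + 10^(79/10) = 2.075e+09, i.e. 93.17 dB SPL.
The limit corresponds to 10^(101/10) = 1.259e+10; subtracting the fixed part leaves 1.051e+10 for the shot-blast cabinet, i.e. 100.22 dB SPL.
So the shot-blast cabinet must be reduced from 103 to 100.22 dB SPL: IL = 2.78 dB.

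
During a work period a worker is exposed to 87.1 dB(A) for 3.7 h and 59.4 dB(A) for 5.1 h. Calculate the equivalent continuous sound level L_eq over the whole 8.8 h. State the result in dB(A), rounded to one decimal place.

L_eq = 10·log₁₀[(1/T)·Σ tᵢ·10^(Lᵢ/10)] with T = 8.8 h.
Σ tᵢ·10^(Lᵢ/10) = 3.7·10^(87.1/10) + 5.1·10^(59.4/10) = 1.902e+09.
L_eq = 10·log₁₀(1.902e+09/8.8) = 83.35 dB(A).

83.3 dB(A)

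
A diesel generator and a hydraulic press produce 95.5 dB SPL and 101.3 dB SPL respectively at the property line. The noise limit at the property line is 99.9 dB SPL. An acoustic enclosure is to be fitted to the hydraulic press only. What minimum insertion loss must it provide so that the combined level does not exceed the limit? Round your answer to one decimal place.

3.4 dB

Fixed contribution from the other source: Σ 10^(L/10) = 10^(95.5/10) = 3.548e+09 (95.50 dB SPL).
The limit corresponds to 10^(99.9/10) = 9.772e+09; subtracting the fixed part leaves 6.224e+09 for the hydraulic press, i.e. 97.94 dB SPL.
So the hydraulic press must be reduced from 101.3 to 97.94 dB SPL: IL = 3.36 dB.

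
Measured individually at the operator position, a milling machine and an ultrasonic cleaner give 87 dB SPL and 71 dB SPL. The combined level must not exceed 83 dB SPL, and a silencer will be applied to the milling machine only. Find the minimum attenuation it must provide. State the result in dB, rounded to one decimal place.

Fixed contribution from the other source: Σ 10^(L/10) = 10^(71/10) = 1.259e+07 (71.00 dB SPL).
The limit corresponds to 10^(83/10) = 1.995e+08; subtracting the fixed part leaves 1.869e+08 for the milling machine, i.e. 82.72 dB SPL.
So the milling machine must be reduced from 87 to 82.72 dB SPL: IL = 4.28 dB.

4.3 dB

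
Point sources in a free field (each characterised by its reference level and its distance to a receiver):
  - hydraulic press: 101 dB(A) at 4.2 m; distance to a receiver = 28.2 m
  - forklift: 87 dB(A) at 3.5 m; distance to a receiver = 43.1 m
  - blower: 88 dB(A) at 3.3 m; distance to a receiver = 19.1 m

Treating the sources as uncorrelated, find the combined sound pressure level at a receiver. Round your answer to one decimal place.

First find each source's level at the receiver (point-source: −20·log₁₀(r/r_ref)), then combine on an intensity basis.
hydraulic press: 101 − 20·log₁₀(28.2/4.2) = 101 − 16.54 = 84.46 dB(A).
forklift: 87 − 20·log₁₀(43.1/3.5) = 87 − 21.81 = 65.19 dB(A).
blower: 88 − 20·log₁₀(19.1/3.3) = 88 − 15.25 = 72.75 dB(A).
Σ 10^(L/10) = 3.014e+08 → L_total = 10·log₁₀(3.014e+08) = 84.79 dB(A).

84.8 dB(A)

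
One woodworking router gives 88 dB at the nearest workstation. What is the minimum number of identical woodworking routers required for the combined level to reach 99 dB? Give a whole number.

Need L₁ + 10·log₁₀ N ≥ 99, i.e. log₁₀ N ≥ 1.10.
N ≥ 10^(11.0/10) = 12.589, so N = 13.

13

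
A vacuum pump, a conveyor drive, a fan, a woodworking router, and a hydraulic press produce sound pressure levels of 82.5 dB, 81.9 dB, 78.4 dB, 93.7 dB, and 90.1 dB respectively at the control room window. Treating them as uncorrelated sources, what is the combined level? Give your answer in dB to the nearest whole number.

96 dB

For uncorrelated sources the intensities add, so convert each level to linear form, sum, and take 10·log₁₀ of the total.
Σ 10^(L/10) = 10^(82.5/10) + 10^(81.9/10) + 10^(78.4/10) + 10^(93.7/10) + 10^(90.1/10) = 3.769e+09.
L_total = 10·log₁₀(3.769e+09) = 95.76 dB.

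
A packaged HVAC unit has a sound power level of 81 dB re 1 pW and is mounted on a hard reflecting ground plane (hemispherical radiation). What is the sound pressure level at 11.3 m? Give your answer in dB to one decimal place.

The power spreads over a hemisphere of area 2π·r², so L_p = L_w − 10·log₁₀(2π·r²).
2π·r² = 802.3 m², 10·log₁₀ of that is 29.043 dB.
L_p = 81 − 29.043 = 51.96 dB.

52.0 dB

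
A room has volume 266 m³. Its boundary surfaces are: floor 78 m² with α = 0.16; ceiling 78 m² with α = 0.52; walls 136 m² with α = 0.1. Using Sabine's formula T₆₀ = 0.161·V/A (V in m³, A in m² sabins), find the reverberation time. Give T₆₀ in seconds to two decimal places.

A = Σ Sᵢαᵢ = 78·0.16 + 78·0.52 + 136·0.1 = 66.64 m².
T₆₀ = 0.161·V/A = 0.161·266/66.64 = 0.643 s.

0.64 s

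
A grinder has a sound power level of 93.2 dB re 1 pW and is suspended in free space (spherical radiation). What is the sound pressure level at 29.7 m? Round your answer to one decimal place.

52.8 dB

L_p = L_w − 10·log₁₀(4π·r²) with r = 29.7 m.
4π·r² = 1.108e+04 m², 10·log₁₀ of that is 40.447 dB.
L_p = 93.2 − 40.447 = 52.75 dB.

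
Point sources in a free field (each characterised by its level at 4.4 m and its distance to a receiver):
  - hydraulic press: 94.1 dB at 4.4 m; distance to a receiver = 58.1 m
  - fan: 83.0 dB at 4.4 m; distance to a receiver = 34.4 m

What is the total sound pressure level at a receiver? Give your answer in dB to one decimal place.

72.6 dB

Propagate each source to the receiver with L = L_ref − 20·log₁₀(r/r_ref), then add intensities.
hydraulic press: 94.1 − 20·log₁₀(58.1/4.4) = 94.1 − 22.41 = 71.69 dB.
fan: 83.0 − 20·log₁₀(34.4/4.4) = 83.0 − 17.86 = 65.14 dB.
Σ 10^(L/10) = 1.801e+07 → L_total = 10·log₁₀(1.801e+07) = 72.55 dB.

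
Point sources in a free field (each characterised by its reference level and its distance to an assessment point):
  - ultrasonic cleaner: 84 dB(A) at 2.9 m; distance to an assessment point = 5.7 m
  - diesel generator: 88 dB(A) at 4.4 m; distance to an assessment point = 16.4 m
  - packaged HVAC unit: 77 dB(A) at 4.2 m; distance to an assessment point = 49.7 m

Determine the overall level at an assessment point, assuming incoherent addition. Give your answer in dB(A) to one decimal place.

First find each source's level at the receiver (point-source: −20·log₁₀(r/r_ref)), then combine on an intensity basis.
ultrasonic cleaner: 84 − 20·log₁₀(5.7/2.9) = 84 − 5.87 = 78.13 dB(A).
diesel generator: 88 − 20·log₁₀(16.4/4.4) = 88 − 11.43 = 76.57 dB(A).
packaged HVAC unit: 77 − 20·log₁₀(49.7/4.2) = 77 − 21.46 = 55.54 dB(A).
Σ 10^(L/10) = 1.108e+08 → L_total = 10·log₁₀(1.108e+08) = 80.45 dB(A).

80.4 dB(A)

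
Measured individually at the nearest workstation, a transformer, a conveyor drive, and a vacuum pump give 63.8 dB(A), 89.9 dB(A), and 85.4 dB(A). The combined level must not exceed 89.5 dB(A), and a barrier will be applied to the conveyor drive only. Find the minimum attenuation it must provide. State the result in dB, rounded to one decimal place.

2.6 dB

The untreated sources together contribute 10^(63.8/10) + 10^(85.4/10) = 3.491e+08, i.e. 85.43 dB(A).
The limit corresponds to 10^(89.5/10) = 8.913e+08; subtracting the fixed part leaves 5.421e+08 for the conveyor drive, i.e. 87.34 dB(A).
Required insertion loss = 89.9 − 87.34 = 2.56 dB.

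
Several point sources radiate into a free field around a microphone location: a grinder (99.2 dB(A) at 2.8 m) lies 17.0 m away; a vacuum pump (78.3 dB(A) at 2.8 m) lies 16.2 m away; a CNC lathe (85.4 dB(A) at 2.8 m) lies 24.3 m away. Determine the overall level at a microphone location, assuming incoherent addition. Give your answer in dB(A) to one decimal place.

83.7 dB(A)

Propagate each source to the receiver with L = L_ref − 20·log₁₀(r/r_ref), then add intensities.
grinder: 99.2 − 20·log₁₀(17.0/2.8) = 99.2 − 15.67 = 83.53 dB(A).
vacuum pump: 78.3 − 20·log₁₀(16.2/2.8) = 78.3 − 15.25 = 63.05 dB(A).
CNC lathe: 85.4 − 20·log₁₀(24.3/2.8) = 85.4 − 18.77 = 66.63 dB(A).
Σ 10^(L/10) = 2.323e+08 → L_total = 10·log₁₀(2.323e+08) = 83.66 dB(A).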